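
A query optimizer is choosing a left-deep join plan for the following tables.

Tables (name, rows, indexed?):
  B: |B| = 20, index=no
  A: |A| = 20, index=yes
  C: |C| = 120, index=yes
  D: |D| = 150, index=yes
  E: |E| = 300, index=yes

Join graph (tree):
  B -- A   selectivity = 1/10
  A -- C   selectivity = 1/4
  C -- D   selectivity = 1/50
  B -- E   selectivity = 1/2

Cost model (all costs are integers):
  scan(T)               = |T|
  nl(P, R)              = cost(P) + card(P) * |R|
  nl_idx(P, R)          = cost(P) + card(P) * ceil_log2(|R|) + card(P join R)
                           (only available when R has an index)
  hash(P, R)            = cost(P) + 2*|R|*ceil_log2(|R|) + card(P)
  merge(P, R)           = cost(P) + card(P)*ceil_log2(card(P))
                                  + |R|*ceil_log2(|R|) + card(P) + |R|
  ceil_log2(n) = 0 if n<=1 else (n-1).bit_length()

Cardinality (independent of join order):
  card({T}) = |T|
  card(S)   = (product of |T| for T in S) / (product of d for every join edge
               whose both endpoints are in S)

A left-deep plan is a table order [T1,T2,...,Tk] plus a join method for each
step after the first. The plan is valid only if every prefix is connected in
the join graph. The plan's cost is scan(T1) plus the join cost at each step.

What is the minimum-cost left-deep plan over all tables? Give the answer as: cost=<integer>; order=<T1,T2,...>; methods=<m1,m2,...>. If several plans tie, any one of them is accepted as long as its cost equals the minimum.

cost=13000; order=C,D,A,B,E; methods=nl_idx,hash,hash,hash

Selinger DP (subsets sized 1..n):
  {B}: scan cost=20, card=20
  {A}: scan cost=20, card=20
  {C}: scan cost=120, card=120
  {D}: scan cost=150, card=150
  {E}: scan cost=300, card=300
  {AB}: card=40; try (A,nl_idx)→160, (B,hash)→240, (A,hash)→240, (B,merge)→260, (A,merge)→260, (B,nl)→420 …(+1); best=160 via (A,nl_idx)
  {BE}: card=3000; try (B,hash)→800, (E,merge)→3140, (E,nl_idx)→3200, (B,merge)→3420, (E,hash)→5440, (E,nl)→6020 …(+1); best=800 via (B,hash)
  {AC}: card=600; try (A,hash)→440, (C,nl_idx)→760, (C,merge)→1100, (A,merge)→1200, (A,nl_idx)→1320, (C,hash)→1720 …(+2); best=440 via (A,hash)
  {CD}: card=360; try (D,nl_idx)→1440, (C,nl_idx)→1560, (C,hash)→1980, (D,merge)→2430, (C,merge)→2460, (D,hash)→2640 …(+2); best=1440 via (D,nl_idx)
  {ABC}: card=1200; try (B,hash)→1240, (C,merge)→1400, (C,nl_idx)→1640, (C,hash)→1880, (C,nl)→4960, (B,merge)→7160 …(+1); best=1240 via (B,hash)
  {ABE}: card=6000; try (E,merge)→3440, (A,hash)→4000, (E,hash)→5600, (E,nl_idx)→6520, (E,nl)→12160, (A,nl_idx)→21800 …(+2); best=3440 via (E,merge)
  {ACD}: card=1800; try (A,hash)→2000, (D,hash)→3440, (A,nl_idx)→5040, (A,merge)→5160, (D,nl_idx)→7040, (D,merge)→8390 …(+2); best=2000 via (A,hash)
  {ABCD}: card=3600; try (B,hash)→4000, (D,hash)→4840, (D,nl_idx)→14440, (D,merge)→16990, (B,merge)→23720, (B,nl)→38000 …(+1); best=4000 via (B,hash)
  {ABCE}: card=180000; try (E,hash)→7840, (C,hash)→11120, (E,merge)→18640, (C,merge)→88400, (E,nl_idx)→192040, (C,nl_idx)→225440 …(+2); best=7840 via (E,hash)
  {ABCDE}: card=540000; try (E,hash)→13000, (E,merge)→53800, (D,hash)→190240, (E,nl_idx)→576400, (E,nl)→1084000, (D,nl_idx)→1987840 …(+2); best=13000 via (E,hash)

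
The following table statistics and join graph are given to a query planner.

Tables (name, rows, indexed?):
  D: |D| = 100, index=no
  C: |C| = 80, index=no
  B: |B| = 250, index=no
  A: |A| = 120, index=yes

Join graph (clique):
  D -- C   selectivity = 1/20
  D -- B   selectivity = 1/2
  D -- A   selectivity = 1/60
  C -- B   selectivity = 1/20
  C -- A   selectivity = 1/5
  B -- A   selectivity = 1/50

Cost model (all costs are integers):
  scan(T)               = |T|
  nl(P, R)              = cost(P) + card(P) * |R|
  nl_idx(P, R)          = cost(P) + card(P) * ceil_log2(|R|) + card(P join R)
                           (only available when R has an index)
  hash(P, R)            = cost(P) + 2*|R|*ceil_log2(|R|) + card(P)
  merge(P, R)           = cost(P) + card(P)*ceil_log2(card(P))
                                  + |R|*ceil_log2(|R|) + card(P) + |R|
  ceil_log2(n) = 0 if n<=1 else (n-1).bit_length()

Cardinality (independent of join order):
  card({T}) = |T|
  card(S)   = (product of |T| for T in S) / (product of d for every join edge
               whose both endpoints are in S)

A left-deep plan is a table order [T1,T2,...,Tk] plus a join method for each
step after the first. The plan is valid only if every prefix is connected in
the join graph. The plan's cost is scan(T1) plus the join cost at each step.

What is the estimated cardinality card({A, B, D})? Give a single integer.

500

Tables in S: A(120), B(250), D(100)
Edges inside S: D-B(d=2), D-A(d=60), B-A(d=50)
numerator = 120 * 250 * 100 = 3000000
denominator = 2 * 60 * 50 = 6000
card(S) = 3000000 / 6000 = 500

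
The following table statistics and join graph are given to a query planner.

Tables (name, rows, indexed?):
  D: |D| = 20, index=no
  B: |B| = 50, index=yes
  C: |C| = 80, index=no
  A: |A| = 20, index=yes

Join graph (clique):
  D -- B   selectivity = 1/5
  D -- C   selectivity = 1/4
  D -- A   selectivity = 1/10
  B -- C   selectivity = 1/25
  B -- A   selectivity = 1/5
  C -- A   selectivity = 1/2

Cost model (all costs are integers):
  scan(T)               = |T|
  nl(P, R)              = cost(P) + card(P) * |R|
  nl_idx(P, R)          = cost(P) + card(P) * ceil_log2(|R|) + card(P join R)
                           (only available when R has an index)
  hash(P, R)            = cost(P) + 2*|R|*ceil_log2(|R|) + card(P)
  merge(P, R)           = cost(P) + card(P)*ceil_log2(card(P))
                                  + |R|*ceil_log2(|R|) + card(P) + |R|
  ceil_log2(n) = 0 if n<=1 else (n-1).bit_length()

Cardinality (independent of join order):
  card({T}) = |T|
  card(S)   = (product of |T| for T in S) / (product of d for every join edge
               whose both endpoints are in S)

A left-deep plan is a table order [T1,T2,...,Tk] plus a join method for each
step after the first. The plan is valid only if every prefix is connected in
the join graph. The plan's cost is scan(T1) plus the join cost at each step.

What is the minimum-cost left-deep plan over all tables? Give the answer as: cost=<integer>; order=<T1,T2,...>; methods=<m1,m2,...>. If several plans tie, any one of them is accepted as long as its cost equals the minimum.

Selinger DP (subsets sized 1..n):
  {D}: scan cost=20, card=20
  {B}: scan cost=50, card=50
  {C}: scan cost=80, card=80
  {A}: scan cost=20, card=20
  {BD}: card=200; try (D,hash)→300, (B,nl_idx)→340, (B,merge)→490, (D,merge)→520, (B,hash)→640, (B,nl)→1020 …(+1); best=300 via (D,hash)
  {CD}: card=400; try (D,hash)→360, (C,merge)→780, (D,merge)→840, (C,hash)→1160, (C,nl)→1620, (D,nl)→1680; best=360 via (D,hash)
  {AD}: card=40; try (A,nl_idx)→160, (D,hash)→240, (A,hash)→240, (D,merge)→260, (A,merge)→260, (D,nl)→420 …(+1); best=160 via (A,nl_idx)
  {BC}: card=160; try (B,nl_idx)→720, (B,hash)→760, (C,merge)→1040, (B,merge)→1070, (C,hash)→1220, (C,nl)→4050 …(+1); best=720 via (B,nl_idx)
  {AB}: card=200; try (A,hash)→300, (B,nl_idx)→340, (B,merge)→490, (A,nl_idx)→500, (A,merge)→520, (B,hash)→640 …(+2); best=300 via (A,hash)
  {AC}: card=800; try (A,hash)→360, (C,merge)→780, (A,merge)→840, (C,hash)→1160, (A,nl_idx)→1280, (C,nl)→1620 …(+1); best=360 via (A,hash)
  {BCD}: card=160; try (D,hash)→1080, (B,hash)→1360, (C,hash)→1620, (D,merge)→2280, (C,merge)→2740, (B,nl_idx)→2920 …(+4); best=1080 via (D,hash)
  {ABD}: card=80; try (B,nl_idx)→480, (D,hash)→700, (A,hash)→700, (B,merge)→790, (B,hash)→800, (A,nl_idx)→1380 …(+5); best=480 via (B,nl_idx)
  {ACD}: card=400; try (A,hash)→960, (C,merge)→1080, (C,hash)→1320, (D,hash)→1360, (A,nl_idx)→2760, (C,nl)→3360 …(+4); best=960 via (A,hash)
  {ABC}: card=320; try (A,hash)→1080, (C,hash)→1620, (B,hash)→1760, (A,nl_idx)→1840, (A,merge)→2280, (C,merge)→2740 …(+5); best=1080 via (A,hash)
  {ABCD}: card=32; try (A,hash)→1440, (D,hash)→1600, (C,hash)→1680, (C,merge)→1760, (A,nl_idx)→1912, (B,hash)→1960 …(+8); best=1440 via (A,hash)

cost=1440; order=C,B,D,A; methods=nl_idx,hash,hash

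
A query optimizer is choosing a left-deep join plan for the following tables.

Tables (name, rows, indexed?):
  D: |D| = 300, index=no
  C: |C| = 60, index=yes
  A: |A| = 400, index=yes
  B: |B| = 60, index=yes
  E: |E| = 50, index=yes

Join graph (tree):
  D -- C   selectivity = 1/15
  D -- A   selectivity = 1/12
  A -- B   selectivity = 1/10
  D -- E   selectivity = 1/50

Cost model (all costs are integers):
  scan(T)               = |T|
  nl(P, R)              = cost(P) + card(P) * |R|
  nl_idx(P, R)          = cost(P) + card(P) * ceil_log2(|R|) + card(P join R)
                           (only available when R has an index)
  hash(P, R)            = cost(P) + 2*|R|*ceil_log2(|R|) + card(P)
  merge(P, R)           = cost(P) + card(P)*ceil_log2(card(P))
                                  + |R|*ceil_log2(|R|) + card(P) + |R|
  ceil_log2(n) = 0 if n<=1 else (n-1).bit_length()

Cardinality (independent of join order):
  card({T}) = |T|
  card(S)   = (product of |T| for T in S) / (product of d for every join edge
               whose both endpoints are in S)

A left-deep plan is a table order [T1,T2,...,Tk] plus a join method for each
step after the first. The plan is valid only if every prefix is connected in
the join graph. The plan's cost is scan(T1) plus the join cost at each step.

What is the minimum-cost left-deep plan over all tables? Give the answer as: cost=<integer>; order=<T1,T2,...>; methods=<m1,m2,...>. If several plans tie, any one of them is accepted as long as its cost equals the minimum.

Selinger DP (subsets sized 1..n):
  {D}: scan cost=300, card=300
  {C}: scan cost=60, card=60
  {A}: scan cost=400, card=400
  {B}: scan cost=60, card=60
  {E}: scan cost=50, card=50
  {CD}: card=1200; try (C,hash)→1320, (C,nl_idx)→3300, (D,merge)→3480, (C,merge)→3720, (D,hash)→5520, (D,nl)→18060 …(+1); best=1320 via (C,hash)
  {AD}: card=10000; try (D,hash)→6200, (A,merge)→7300, (D,merge)→7400, (A,hash)→7800, (A,nl_idx)→13000, (A,nl)→120300 …(+1); best=6200 via (D,hash)
  {DE}: card=300; try (E,hash)→1200, (E,nl_idx)→2400, (D,merge)→3400, (E,merge)→3650, (D,hash)→5500, (D,nl)→15050 …(+1); best=1200 via (E,hash)
  {AB}: card=2400; try (B,hash)→1520, (A,nl_idx)→3000, (A,merge)→4480, (B,merge)→4820, (B,nl_idx)→5200, (A,hash)→7320 …(+2); best=1520 via (B,hash)
  {ACD}: card=40000; try (A,hash)→9720, (C,hash)→16920, (A,merge)→19720, (A,nl_idx)→52120, (C,nl_idx)→106200, (C,merge)→156620 …(+2); best=9720 via (A,hash)
  {CDE}: card=1200; try (C,hash)→2220, (E,hash)→3120, (C,nl_idx)→4200, (C,merge)→4620, (E,nl_idx)→9720, (E,merge)→16070 …(+2); best=2220 via (C,hash)
  {ABD}: card=60000; try (D,hash)→9320, (B,hash)→16920, (D,merge)→35720, (B,nl_idx)→126200, (B,merge)→156620, (B,nl)→606200 …(+1); best=9320 via (D,hash)
  {ADE}: card=10000; try (A,merge)→8200, (A,hash)→8700, (A,nl_idx)→13900, (E,hash)→16800, (E,nl_idx)→76200, (A,nl)→121200 …(+2); best=8200 via (A,merge)
  {ABCD}: card=240000; try (B,hash)→50440, (C,hash)→70040, (B,nl_idx)→489720, (C,nl_idx)→609320, (B,merge)→690140, (C,merge)→1029740 …(+2); best=50440 via (B,hash)
  {ACDE}: card=40000; try (A,hash)→10620, (C,hash)→18920, (A,merge)→20620, (E,hash)→50320, (A,nl_idx)→53020, (C,nl_idx)→108200 …(+6); best=10620 via (A,hash)
  {ABDE}: card=60000; try (B,hash)→18920, (E,hash)→69920, (B,nl_idx)→128200, (B,merge)→158620, (E,nl_idx)→429320, (B,nl)→608200 …(+2); best=18920 via (B,hash)
  {ABCDE}: card=240000; try (B,hash)→51340, (C,hash)→79640, (E,hash)→291040, (B,nl_idx)→490620, (C,nl_idx)→618920, (B,merge)→691040 …(+6); best=51340 via (B,hash)

cost=51340; order=D,E,C,A,B; methods=hash,hash,hash,hash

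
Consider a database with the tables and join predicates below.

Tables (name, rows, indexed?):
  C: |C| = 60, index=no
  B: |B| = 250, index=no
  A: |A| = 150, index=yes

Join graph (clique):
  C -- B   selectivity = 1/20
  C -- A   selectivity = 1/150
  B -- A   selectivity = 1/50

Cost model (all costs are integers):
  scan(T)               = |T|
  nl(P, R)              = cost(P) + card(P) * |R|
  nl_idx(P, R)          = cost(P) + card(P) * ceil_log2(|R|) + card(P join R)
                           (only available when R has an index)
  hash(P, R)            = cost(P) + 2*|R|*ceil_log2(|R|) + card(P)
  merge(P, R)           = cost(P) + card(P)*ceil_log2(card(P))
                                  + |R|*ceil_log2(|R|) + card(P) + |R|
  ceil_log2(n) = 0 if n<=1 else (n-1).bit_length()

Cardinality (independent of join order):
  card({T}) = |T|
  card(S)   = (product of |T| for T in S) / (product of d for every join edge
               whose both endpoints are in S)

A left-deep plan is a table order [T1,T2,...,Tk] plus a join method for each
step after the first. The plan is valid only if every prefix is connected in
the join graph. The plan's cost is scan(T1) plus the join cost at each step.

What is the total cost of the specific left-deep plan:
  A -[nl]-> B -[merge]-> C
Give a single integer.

step 1: scan A: cost=150, card=150
step 2: join B via nl
    card(P join B) = 150*250/(50) = 750
    cost = 150 + 150*250 = 37650
step 3: join C via merge
    card(P join C) = 750*60/(20*150) = 15
    cost = 37650 + 750*10 + 60*6 + 750 + 60 = 46320

46320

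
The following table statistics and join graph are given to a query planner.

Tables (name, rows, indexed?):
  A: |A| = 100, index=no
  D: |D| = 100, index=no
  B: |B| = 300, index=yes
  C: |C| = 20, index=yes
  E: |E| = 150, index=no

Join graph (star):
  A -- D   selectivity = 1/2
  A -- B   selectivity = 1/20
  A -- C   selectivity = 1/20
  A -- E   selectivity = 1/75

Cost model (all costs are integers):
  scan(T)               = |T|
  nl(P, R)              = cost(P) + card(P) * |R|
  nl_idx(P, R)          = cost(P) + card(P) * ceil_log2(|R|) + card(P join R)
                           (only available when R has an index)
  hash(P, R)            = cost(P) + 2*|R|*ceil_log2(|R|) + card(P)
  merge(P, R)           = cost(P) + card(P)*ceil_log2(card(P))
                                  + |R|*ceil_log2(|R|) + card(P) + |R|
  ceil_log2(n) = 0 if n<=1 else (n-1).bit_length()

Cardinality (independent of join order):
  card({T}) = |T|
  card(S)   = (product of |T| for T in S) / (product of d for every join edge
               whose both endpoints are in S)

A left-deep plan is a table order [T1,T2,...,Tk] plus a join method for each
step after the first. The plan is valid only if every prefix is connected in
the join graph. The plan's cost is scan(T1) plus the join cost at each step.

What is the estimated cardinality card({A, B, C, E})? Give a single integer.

3000

Tables in S: A(100), B(300), C(20), E(150)
Edges inside S: A-B(d=20), A-C(d=20), A-E(d=75)
numerator = 100 * 300 * 20 * 150 = 90000000
denominator = 20 * 20 * 75 = 30000
card(S) = 90000000 / 30000 = 3000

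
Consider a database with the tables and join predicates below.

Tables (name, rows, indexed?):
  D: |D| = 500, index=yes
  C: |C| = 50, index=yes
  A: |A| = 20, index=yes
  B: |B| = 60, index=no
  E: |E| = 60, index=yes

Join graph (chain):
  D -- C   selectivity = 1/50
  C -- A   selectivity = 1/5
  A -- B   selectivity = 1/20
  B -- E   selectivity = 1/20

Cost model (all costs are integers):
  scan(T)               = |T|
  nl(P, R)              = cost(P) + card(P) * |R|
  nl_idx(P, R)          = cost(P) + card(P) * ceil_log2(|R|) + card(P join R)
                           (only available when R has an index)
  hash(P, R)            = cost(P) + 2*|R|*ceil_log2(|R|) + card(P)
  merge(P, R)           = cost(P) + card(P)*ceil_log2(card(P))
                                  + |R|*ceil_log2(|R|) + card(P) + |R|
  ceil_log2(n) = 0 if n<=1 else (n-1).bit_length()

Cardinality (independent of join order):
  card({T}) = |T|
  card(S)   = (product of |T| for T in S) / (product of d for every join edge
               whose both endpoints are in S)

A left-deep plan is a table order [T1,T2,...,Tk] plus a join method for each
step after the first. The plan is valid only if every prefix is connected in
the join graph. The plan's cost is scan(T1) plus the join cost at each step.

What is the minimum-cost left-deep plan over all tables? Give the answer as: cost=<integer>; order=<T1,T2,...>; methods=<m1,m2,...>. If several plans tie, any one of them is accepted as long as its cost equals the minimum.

cost=11140; order=C,D,A,B,E; methods=nl_idx,hash,hash,hash

Selinger DP (subsets sized 1..n):
  {D}: scan cost=500, card=500
  {C}: scan cost=50, card=50
  {A}: scan cost=20, card=20
  {B}: scan cost=60, card=60
  {E}: scan cost=60, card=60
  {CD}: card=500; try (D,nl_idx)→1000, (C,hash)→1600, (C,nl_idx)→4000, (D,merge)→5400, (C,merge)→5850, (D,hash)→9100 …(+2); best=1000 via (D,nl_idx)
  {AC}: card=200; try (A,hash)→300, (C,nl_idx)→340, (C,merge)→490, (A,nl_idx)→500, (A,merge)→520, (C,hash)→640 …(+2); best=300 via (A,hash)
  {AB}: card=60; try (A,hash)→320, (A,nl_idx)→420, (B,merge)→560, (A,merge)→600, (B,hash)→760, (B,nl)→1220 …(+1); best=320 via (A,hash)
  {BE}: card=180; try (E,nl_idx)→600, (E,hash)→840, (B,hash)→840, (E,merge)→900, (B,merge)→900, (E,nl)→3660 …(+1); best=600 via (E,nl_idx)
  {ACD}: card=2000; try (A,hash)→1700, (D,nl_idx)→4100, (A,nl_idx)→5500, (A,merge)→6120, (D,merge)→7100, (D,hash)→9500 …(+2); best=1700 via (A,hash)
  {ABC}: card=600; try (C,hash)→980, (C,merge)→1090, (B,hash)→1220, (C,nl_idx)→1280, (B,merge)→2520, (C,nl)→3320 …(+1); best=980 via (C,hash)
  {ABE}: card=180; try (E,nl_idx)→860, (A,hash)→980, (E,hash)→1100, (E,merge)→1160, (A,nl_idx)→1680, (A,merge)→2340 …(+2); best=860 via (E,nl_idx)
  {ABCD}: card=6000; try (B,hash)→4420, (D,hash)→10580, (D,nl_idx)→12380, (D,merge)→12580, (B,merge)→26120, (B,nl)→121700 …(+1); best=4420 via (B,hash)
  {ABCE}: card=1800; try (C,hash)→1640, (E,hash)→2300, (C,merge)→2830, (C,nl_idx)→3740, (E,nl_idx)→6380, (E,merge)→8000 …(+2); best=1640 via (C,hash)
  {ABCDE}: card=18000; try (E,hash)→11140, (D,hash)→12440, (D,merge)→28240, (D,nl_idx)→35840, (E,nl_idx)→58420, (E,merge)→88840 …(+2); best=11140 via (E,hash)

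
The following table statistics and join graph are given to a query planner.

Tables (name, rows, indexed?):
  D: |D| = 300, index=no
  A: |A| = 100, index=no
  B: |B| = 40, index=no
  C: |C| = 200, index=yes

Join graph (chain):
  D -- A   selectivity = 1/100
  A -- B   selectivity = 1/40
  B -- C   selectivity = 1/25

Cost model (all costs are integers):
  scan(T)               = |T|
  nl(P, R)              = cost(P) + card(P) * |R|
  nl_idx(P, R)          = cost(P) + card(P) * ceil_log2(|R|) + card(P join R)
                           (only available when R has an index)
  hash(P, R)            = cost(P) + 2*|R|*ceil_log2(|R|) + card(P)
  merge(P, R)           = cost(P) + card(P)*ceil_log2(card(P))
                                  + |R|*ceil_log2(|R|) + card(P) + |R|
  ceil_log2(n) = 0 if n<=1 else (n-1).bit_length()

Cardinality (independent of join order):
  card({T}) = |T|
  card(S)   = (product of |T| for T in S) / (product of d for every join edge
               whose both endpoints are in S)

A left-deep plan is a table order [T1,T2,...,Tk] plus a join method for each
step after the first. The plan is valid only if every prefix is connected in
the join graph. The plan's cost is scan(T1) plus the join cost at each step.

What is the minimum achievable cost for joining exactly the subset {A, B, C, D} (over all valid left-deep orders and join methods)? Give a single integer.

6280

Selinger DP over subsets of {A,B,C,D}:
  {D}: scan cost=300, card=300
  {A}: scan cost=100, card=100
  {B}: scan cost=40, card=40
  {C}: scan cost=200, card=200
  {AD}: card=300; try (A,hash)→2000, (D,merge)→3900, (A,merge)→4100, (D,hash)→5600, (D,nl)→30100, (A,nl)→30300; best=2000 via (A,hash)
  {AB}: card=100; try (B,hash)→680, (A,merge)→1120, (B,merge)→1180, (A,hash)→1480, (A,nl)→4040, (B,nl)→4100; best=680 via (B,hash)
  {BC}: card=320; try (C,nl_idx)→680, (B,hash)→880, (C,merge)→2120, (B,merge)→2280, (C,hash)→3280, (C,nl)→8040 …(+1); best=680 via (C,nl_idx)
  {ABD}: card=300; try (B,hash)→2780, (D,merge)→4480, (B,merge)→5280, (D,hash)→6180, (B,nl)→14000, (D,nl)→30680; best=2780 via (B,hash)
  {ABC}: card=800; try (C,nl_idx)→2280, (A,hash)→2400, (C,merge)→3280, (C,hash)→3980, (A,merge)→4680, (C,nl)→20680 …(+1); best=2280 via (C,nl_idx)
  {ABCD}: card=2400; try (C,hash)→6280, (C,merge)→7580, (C,nl_idx)→7580, (D,hash)→8480, (D,merge)→14080, (C,nl)→62780 …(+1); best=6280 via (C,hash)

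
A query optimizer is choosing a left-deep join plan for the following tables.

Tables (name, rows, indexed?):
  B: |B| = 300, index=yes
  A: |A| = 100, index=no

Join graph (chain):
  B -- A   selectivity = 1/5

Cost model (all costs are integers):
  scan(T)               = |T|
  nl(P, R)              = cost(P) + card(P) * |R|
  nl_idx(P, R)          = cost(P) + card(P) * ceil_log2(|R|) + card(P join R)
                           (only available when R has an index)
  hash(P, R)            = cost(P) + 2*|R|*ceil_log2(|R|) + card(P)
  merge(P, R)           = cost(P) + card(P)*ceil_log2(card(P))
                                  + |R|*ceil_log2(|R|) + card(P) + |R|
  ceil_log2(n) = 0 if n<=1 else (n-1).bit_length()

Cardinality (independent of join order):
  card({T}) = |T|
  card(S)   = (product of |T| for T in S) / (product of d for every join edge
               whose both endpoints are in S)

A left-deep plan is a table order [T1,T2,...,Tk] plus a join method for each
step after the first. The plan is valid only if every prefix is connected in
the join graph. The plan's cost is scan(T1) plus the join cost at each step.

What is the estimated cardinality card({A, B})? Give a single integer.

Tables in S: A(100), B(300)
Edges inside S: B-A(d=5)
numerator = 100 * 300 = 30000
denominator = 5 = 5
card(S) = 30000 / 5 = 6000

6000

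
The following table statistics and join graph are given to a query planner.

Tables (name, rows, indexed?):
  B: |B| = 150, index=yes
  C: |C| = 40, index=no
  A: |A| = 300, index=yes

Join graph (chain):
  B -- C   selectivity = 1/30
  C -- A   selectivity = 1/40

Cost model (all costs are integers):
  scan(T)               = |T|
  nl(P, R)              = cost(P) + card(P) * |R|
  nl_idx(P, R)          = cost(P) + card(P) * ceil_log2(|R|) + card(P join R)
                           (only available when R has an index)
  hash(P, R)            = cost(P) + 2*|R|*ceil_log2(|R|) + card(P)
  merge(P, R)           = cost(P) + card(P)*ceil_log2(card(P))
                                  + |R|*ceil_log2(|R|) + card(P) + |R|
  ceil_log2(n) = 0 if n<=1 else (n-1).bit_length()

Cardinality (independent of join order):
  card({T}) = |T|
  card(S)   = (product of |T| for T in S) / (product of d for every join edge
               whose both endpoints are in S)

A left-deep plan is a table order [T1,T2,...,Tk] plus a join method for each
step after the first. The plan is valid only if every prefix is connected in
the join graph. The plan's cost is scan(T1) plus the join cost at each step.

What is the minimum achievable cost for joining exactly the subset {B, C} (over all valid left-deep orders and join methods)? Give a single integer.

Selinger DP over subsets of {B,C}:
  {B}: scan cost=150, card=150
  {C}: scan cost=40, card=40
  {BC}: card=200; try (B,nl_idx)→560, (C,hash)→780, (B,merge)→1670, (C,merge)→1780, (B,hash)→2480, (B,nl)→6040 …(+1); best=560 via (B,nl_idx)

560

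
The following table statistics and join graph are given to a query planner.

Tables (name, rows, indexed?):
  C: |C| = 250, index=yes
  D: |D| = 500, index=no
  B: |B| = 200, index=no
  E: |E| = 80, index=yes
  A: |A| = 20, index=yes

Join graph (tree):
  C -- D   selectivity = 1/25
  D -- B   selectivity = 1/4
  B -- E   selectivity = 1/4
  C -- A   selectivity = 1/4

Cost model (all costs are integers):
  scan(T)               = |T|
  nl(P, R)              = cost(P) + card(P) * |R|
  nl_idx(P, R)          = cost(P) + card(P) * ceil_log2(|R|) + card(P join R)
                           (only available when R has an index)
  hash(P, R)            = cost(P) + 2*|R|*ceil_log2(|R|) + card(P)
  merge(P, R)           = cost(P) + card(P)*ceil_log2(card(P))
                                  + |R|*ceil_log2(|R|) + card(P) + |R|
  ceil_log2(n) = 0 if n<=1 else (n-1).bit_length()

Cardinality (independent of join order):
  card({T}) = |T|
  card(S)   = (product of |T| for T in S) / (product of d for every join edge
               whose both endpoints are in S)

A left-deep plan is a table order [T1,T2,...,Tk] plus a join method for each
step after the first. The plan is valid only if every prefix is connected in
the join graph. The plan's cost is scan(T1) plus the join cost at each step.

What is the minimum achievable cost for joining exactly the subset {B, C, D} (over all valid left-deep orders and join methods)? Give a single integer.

Selinger DP over subsets of {B,C,D}:
  {C}: scan cost=250, card=250
  {D}: scan cost=500, card=500
  {B}: scan cost=200, card=200
  {CD}: card=5000; try (C,hash)→5000, (D,merge)→7500, (C,merge)→7750, (D,hash)→9500, (C,nl_idx)→9500, (D,nl)→125250 …(+1); best=5000 via (C,hash)
  {BD}: card=25000; try (B,hash)→4200, (D,merge)→7000, (B,merge)→7300, (D,hash)→9400, (D,nl)→100200, (B,nl)→100500; best=4200 via (B,hash)
  {BCD}: card=250000; try (B,hash)→13200, (C,hash)→33200, (B,merge)→76800, (C,merge)→406450, (C,nl_idx)→454200, (B,nl)→1005000 …(+1); best=13200 via (B,hash)

13200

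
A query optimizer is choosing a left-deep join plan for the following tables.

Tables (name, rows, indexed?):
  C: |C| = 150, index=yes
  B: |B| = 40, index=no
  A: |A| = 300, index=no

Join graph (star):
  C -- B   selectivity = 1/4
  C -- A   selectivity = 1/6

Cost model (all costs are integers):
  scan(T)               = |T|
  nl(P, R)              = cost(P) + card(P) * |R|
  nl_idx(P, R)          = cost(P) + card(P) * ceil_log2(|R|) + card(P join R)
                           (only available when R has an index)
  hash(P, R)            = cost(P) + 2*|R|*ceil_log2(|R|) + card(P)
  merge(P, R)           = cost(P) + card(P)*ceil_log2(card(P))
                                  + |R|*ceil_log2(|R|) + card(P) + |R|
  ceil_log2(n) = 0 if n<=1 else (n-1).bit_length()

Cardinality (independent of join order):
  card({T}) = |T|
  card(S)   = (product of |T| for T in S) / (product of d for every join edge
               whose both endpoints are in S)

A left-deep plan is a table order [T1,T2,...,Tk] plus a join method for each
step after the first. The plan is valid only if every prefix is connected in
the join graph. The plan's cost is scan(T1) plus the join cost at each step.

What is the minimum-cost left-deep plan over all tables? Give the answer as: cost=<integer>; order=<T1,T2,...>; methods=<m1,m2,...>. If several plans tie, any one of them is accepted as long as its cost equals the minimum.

Selinger DP (subsets sized 1..n):
  {C}: scan cost=150, card=150
  {B}: scan cost=40, card=40
  {A}: scan cost=300, card=300
  {BC}: card=1500; try (B,hash)→780, (C,merge)→1670, (B,merge)→1780, (C,nl_idx)→1860, (C,hash)→2480, (C,nl)→6040 …(+1); best=780 via (B,hash)
  {AC}: card=7500; try (C,hash)→3000, (A,merge)→4500, (C,merge)→4650, (A,hash)→5700, (C,nl_idx)→10200, (A,nl)→45150 …(+1); best=3000 via (C,hash)
  {ABC}: card=75000; try (A,hash)→7680, (B,hash)→10980, (A,merge)→21780, (B,merge)→108280, (B,nl)→303000, (A,nl)→450780; best=7680 via (A,hash)

cost=7680; order=C,B,A; methods=hash,hash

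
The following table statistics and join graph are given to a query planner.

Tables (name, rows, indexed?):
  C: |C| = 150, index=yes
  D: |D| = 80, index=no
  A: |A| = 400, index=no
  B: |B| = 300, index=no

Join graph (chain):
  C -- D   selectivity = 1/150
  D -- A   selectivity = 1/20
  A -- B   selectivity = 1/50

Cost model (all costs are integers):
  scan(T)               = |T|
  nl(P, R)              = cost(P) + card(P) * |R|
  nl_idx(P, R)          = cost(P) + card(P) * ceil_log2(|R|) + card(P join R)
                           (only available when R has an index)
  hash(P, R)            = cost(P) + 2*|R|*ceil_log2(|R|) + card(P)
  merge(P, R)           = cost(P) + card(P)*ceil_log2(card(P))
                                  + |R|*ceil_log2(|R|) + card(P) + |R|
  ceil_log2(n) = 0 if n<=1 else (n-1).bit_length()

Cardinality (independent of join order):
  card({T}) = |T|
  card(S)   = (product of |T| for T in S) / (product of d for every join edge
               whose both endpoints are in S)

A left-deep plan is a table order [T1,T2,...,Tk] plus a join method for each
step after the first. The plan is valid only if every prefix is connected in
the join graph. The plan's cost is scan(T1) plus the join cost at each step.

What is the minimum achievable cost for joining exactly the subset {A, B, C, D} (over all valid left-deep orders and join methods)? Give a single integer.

Selinger DP over subsets of {A,B,C,D}:
  {C}: scan cost=150, card=150
  {D}: scan cost=80, card=80
  {A}: scan cost=400, card=400
  {B}: scan cost=300, card=300
  {CD}: card=80; try (C,nl_idx)→800, (D,hash)→1420, (C,merge)→2070, (D,merge)→2140, (C,hash)→2560, (C,nl)→12080 …(+1); best=800 via (C,nl_idx)
  {AD}: card=1600; try (D,hash)→1920, (A,merge)→4720, (D,merge)→5040, (A,hash)→7360, (A,nl)→32080, (D,nl)→32400; best=1920 via (D,hash)
  {AB}: card=2400; try (B,hash)→6200, (A,merge)→7300, (B,merge)→7400, (A,hash)→7800, (A,nl)→120300, (B,nl)→120400; best=6200 via (B,hash)
  {ACD}: card=1600; try (A,merge)→5440, (C,hash)→5920, (A,hash)→8080, (C,nl_idx)→16320, (C,merge)→22470, (A,nl)→32800 …(+1); best=5440 via (A,merge)
  {ABD}: card=9600; try (B,hash)→8920, (D,hash)→9720, (B,merge)→24120, (D,merge)→38040, (D,nl)→198200, (B,nl)→481920; best=8920 via (B,hash)
  {ABCD}: card=9600; try (B,hash)→12440, (C,hash)→20920, (B,merge)→27640, (C,nl_idx)→95320, (C,merge)→154270, (B,nl)→485440 …(+1); best=12440 via (B,hash)

12440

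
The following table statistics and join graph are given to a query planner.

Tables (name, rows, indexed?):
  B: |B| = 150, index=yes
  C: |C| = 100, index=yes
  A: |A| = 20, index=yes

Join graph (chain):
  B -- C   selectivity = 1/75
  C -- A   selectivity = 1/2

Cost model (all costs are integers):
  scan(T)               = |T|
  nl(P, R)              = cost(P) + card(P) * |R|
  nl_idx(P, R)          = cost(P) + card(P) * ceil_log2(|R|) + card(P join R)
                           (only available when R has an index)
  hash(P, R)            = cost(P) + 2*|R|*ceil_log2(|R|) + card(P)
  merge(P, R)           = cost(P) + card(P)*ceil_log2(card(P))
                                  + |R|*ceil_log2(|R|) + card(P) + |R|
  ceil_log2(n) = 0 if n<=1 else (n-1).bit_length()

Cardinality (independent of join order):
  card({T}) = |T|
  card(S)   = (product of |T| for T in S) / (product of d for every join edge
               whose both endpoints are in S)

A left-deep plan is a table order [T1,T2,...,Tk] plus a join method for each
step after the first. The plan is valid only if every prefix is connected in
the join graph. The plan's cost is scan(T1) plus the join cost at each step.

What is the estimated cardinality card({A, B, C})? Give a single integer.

2000

Tables in S: A(20), B(150), C(100)
Edges inside S: B-C(d=75), C-A(d=2)
numerator = 20 * 150 * 100 = 300000
denominator = 75 * 2 = 150
card(S) = 300000 / 150 = 2000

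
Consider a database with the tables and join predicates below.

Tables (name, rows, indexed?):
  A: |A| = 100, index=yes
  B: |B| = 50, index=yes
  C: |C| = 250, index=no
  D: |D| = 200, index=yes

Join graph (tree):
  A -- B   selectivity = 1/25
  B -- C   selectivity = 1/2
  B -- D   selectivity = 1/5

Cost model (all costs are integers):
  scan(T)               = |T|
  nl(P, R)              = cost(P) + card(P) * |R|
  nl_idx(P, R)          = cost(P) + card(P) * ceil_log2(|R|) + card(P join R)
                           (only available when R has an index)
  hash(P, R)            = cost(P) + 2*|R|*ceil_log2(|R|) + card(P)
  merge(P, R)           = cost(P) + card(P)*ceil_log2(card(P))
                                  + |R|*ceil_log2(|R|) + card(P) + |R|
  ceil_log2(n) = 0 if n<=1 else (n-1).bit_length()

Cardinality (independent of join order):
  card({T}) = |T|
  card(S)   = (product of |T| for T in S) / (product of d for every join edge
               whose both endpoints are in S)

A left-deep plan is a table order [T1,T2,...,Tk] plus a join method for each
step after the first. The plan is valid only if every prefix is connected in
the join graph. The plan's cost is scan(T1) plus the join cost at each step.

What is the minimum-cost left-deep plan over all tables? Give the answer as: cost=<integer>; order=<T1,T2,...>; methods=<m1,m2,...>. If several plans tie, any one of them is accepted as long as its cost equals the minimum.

cost=16000; order=B,A,D,C; methods=nl_idx,hash,hash

Selinger DP (subsets sized 1..n):
  {A}: scan cost=100, card=100
  {B}: scan cost=50, card=50
  {C}: scan cost=250, card=250
  {D}: scan cost=200, card=200
  {AB}: card=200; try (A,nl_idx)→600, (B,hash)→800, (B,nl_idx)→900, (A,merge)→1200, (B,merge)→1250, (A,hash)→1500 …(+2); best=600 via (A,nl_idx)
  {BC}: card=6250; try (B,hash)→1100, (C,merge)→2650, (B,merge)→2850, (C,hash)→4100, (B,nl_idx)→8000, (C,nl)→12550 …(+1); best=1100 via (B,hash)
  {BD}: card=2000; try (B,hash)→1000, (D,merge)→2200, (B,merge)→2350, (D,nl_idx)→2450, (D,hash)→3300, (B,nl_idx)→3400 …(+2); best=1000 via (B,hash)
  {ABC}: card=25000; try (C,merge)→4650, (C,hash)→4800, (A,hash)→8750, (C,nl)→50600, (A,nl_idx)→69850, (A,merge)→89400 …(+1); best=4650 via (C,merge)
  {ABD}: card=8000; try (D,hash)→4000, (D,merge)→4200, (A,hash)→4400, (D,nl_idx)→10200, (A,nl_idx)→23000, (A,merge)→25800 …(+2); best=4000 via (D,hash)
  {BCD}: card=250000; try (C,hash)→7000, (D,hash)→10550, (C,merge)→27250, (D,merge)→90400, (D,nl_idx)→301100, (C,nl)→501000 …(+1); best=7000 via (C,hash)
  {ABCD}: card=1000000; try (C,hash)→16000, (D,hash)→32850, (C,merge)→118250, (A,hash)→258400, (D,merge)→406450, (D,nl_idx)→1204650 …(+5); best=16000 via (C,hash)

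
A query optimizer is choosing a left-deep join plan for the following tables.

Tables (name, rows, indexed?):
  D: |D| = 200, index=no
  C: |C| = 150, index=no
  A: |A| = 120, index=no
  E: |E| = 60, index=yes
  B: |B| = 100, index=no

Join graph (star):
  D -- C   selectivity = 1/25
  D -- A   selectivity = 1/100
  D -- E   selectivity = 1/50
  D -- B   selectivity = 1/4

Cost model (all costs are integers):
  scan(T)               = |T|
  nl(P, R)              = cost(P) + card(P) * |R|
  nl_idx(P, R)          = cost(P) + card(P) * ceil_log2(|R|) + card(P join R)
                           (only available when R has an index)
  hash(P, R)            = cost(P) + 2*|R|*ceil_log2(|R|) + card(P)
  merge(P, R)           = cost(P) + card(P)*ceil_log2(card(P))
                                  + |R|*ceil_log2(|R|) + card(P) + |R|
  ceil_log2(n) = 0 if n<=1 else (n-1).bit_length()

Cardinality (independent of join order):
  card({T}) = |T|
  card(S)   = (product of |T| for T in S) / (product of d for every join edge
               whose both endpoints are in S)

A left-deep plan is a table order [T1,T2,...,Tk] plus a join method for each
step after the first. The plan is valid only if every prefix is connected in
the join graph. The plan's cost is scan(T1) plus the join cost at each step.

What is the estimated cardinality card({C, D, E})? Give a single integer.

Tables in S: C(150), D(200), E(60)
Edges inside S: D-C(d=25), D-E(d=50)
numerator = 150 * 200 * 60 = 1800000
denominator = 25 * 50 = 1250
card(S) = 1800000 / 1250 = 1440

1440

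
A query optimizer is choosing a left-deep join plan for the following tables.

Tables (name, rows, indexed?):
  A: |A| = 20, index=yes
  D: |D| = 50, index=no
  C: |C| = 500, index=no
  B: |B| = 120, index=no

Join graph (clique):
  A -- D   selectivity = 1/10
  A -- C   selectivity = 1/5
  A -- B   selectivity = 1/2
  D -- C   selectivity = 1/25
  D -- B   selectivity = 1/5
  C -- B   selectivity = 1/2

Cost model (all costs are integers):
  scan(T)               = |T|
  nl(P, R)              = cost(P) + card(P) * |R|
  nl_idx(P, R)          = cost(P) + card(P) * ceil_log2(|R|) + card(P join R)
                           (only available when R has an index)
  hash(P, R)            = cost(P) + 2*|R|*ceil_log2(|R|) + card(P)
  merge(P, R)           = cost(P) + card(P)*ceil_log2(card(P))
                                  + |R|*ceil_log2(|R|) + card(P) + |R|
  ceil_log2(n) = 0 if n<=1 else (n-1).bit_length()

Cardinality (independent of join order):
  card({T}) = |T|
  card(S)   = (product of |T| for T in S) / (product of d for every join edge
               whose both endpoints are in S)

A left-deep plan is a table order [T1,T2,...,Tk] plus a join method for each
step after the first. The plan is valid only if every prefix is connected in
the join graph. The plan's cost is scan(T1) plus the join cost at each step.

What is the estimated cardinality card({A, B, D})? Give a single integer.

1200

Tables in S: A(20), B(120), D(50)
Edges inside S: A-D(d=10), A-B(d=2), D-B(d=5)
numerator = 20 * 120 * 50 = 120000
denominator = 10 * 2 * 5 = 100
card(S) = 120000 / 100 = 1200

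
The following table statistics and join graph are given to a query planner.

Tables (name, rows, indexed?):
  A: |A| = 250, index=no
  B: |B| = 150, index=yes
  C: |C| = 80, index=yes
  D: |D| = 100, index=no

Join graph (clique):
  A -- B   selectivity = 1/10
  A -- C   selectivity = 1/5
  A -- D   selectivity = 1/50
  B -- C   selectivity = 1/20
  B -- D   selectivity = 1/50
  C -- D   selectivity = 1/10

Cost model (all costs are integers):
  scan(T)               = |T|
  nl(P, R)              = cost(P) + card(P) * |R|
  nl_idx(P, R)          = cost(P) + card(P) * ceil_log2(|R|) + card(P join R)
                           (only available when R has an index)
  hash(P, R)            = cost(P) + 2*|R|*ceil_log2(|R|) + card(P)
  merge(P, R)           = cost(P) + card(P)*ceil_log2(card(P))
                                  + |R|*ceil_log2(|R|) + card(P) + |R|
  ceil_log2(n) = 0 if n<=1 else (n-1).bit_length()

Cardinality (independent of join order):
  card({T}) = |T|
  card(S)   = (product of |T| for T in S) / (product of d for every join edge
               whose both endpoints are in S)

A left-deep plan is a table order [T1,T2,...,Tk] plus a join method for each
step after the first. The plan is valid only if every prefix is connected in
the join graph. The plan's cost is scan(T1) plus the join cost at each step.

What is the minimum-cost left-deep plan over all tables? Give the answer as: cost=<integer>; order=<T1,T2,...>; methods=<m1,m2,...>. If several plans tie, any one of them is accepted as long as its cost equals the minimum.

cost=5830; order=D,B,C,A; methods=nl_idx,hash,merge

Selinger DP (subsets sized 1..n):
  {A}: scan cost=250, card=250
  {B}: scan cost=150, card=150
  {C}: scan cost=80, card=80
  {D}: scan cost=100, card=100
  {AB}: card=3750; try (B,hash)→2900, (A,merge)→3750, (B,merge)→3850, (A,hash)→4300, (B,nl_idx)→6000, (A,nl)→37650 …(+1); best=2900 via (B,hash)
  {AC}: card=4000; try (C,hash)→1620, (A,merge)→2970, (C,merge)→3140, (A,hash)→4160, (C,nl_idx)→6000, (A,nl)→20080 …(+1); best=1620 via (C,hash)
  {AD}: card=500; try (D,hash)→1900, (A,merge)→3150, (D,merge)→3300, (A,hash)→4200, (A,nl)→25100, (D,nl)→25250; best=1900 via (D,hash)
  {BC}: card=600; try (B,nl_idx)→1320, (C,hash)→1420, (C,nl_idx)→1800, (B,merge)→2070, (C,merge)→2140, (B,hash)→2560 …(+2); best=1320 via (B,nl_idx)
  {BD}: card=300; try (B,nl_idx)→1200, (D,hash)→1700, (B,merge)→2250, (D,merge)→2300, (B,hash)→2600, (B,nl)→15100 …(+1); best=1200 via (B,nl_idx)
  {CD}: card=800; try (C,hash)→1320, (D,merge)→1520, (C,merge)→1540, (D,hash)→1560, (C,nl_idx)→1600, (D,nl)→8080 …(+1); best=1320 via (C,hash)
  {ABC}: card=3000; try (A,hash)→5920, (C,hash)→7770, (B,hash)→8020, (A,merge)→10170, (C,nl_idx)→32150, (B,nl_idx)→36620 …(+5); best=5920 via (A,hash)
  {ABD}: card=150; try (B,hash)→4800, (A,hash)→5500, (B,nl_idx)→6050, (A,merge)→6450, (D,hash)→8050, (B,merge)→8250 …(+4); best=4800 via (B,hash)
  {ACD}: card=800; try (C,hash)→3520, (A,hash)→6120, (C,nl_idx)→6200, (D,hash)→7020, (C,merge)→7540, (A,merge)→12370 …(+4); best=3520 via (C,hash)
  {BCD}: card=120; try (C,hash)→2620, (D,hash)→3320, (C,nl_idx)→3420, (B,hash)→4520, (C,merge)→4840, (B,nl_idx)→7840 …(+5); best=2620 via (C,hash)
  {ABCD}: card=12; try (A,merge)→5830, (C,nl_idx)→5862, (C,hash)→6070, (B,hash)→6720, (A,hash)→6740, (C,merge)→6790 …(+8); best=5830 via (A,merge)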